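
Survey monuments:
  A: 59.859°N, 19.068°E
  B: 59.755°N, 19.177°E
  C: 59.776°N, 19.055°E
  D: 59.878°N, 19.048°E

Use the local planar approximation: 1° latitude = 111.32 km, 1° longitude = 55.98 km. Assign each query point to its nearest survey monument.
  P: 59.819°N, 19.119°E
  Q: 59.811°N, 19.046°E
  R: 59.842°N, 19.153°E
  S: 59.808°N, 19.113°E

P at 59.819°N, 19.119°E:
  A: 5.289 km
  B: 7.829 km
  C: 5.979 km
  D: 7.677 km
  → nearest: A (5.289 km)
Q at 59.811°N, 19.046°E:
  A: 5.483 km
  B: 9.625 km
  C: 3.929 km
  D: 7.459 km
  → nearest: C (3.929 km)
R at 59.842°N, 19.153°E:
  A: 5.121 km
  B: 9.778 km
  C: 9.169 km
  D: 7.114 km
  → nearest: A (5.121 km)
S at 59.808°N, 19.113°E:
  A: 6.211 km
  B: 6.903 km
  C: 4.820 km
  D: 8.600 km
  → nearest: C (4.820 km)

P→A; Q→C; R→A; S→C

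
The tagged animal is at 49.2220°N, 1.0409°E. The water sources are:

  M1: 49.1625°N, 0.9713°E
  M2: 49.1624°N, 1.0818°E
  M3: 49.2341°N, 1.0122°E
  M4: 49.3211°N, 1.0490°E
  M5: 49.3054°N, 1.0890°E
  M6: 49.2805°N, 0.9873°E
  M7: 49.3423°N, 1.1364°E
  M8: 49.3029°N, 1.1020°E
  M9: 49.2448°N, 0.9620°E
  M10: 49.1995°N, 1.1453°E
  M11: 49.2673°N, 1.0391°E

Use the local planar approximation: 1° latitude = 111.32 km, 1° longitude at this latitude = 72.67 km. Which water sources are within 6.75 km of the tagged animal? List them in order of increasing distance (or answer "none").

M3, M11, M9

Distances from 49.2220°N, 1.0409°E:
M1: 8.3338 km
M2: 7.2700 km
M3: 2.4828 km
M4: 11.0475 km
M5: 9.9203 km
M6: 7.5882 km
M7: 15.0832 km
M8: 10.0409 km
M9: 6.2703 km
M10: 7.9895 km
M11: 5.0445 km
Threshold 6.75 km: M3 (2.4828 km), M11 (5.0445 km), M9 (6.2703 km) are within range.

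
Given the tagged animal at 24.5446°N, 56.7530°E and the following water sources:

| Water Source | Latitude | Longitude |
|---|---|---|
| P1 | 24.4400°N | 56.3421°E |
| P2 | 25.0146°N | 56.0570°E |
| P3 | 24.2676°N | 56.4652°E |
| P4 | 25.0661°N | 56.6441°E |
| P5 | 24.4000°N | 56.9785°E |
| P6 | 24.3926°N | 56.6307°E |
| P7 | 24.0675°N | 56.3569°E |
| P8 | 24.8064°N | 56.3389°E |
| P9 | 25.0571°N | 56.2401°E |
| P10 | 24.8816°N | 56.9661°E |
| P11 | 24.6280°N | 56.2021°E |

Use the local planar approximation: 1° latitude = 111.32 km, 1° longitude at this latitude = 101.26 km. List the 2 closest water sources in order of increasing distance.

Distances from 24.5446°N, 56.7530°E:
P1: 43.2063 km
P2: 87.7749 km
P3: 42.4279 km
P4: 59.0914 km
P5: 27.9376 km
P6: 20.9684 km
P7: 66.5544 km
P8: 51.0649 km
P9: 77.1508 km
P10: 43.2781 km
P11: 56.5514 km
Sorted: P6 (20.9684 km) < P5 (27.9376 km) < P3 (42.4279 km) < P1 (43.2063 km) < …

P6, P5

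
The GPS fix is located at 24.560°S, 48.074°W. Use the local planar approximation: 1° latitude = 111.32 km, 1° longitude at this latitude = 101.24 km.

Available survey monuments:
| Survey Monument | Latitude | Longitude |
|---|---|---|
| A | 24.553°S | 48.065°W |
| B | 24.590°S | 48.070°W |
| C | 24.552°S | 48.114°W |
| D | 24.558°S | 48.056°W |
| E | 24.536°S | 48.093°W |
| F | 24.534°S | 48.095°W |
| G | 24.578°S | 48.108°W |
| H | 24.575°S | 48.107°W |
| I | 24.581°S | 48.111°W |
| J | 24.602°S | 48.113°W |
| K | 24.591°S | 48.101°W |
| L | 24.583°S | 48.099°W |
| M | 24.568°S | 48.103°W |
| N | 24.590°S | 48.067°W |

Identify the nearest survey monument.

Distances from 24.560°S, 48.074°W:
A: 1.199 km
B: 3.364 km
C: 4.146 km
D: 1.836 km
E: 3.292 km
F: 3.591 km
G: 3.983 km
H: 3.735 km
I: 4.415 km
J: 6.120 km
K: 4.402 km
L: 3.600 km
M: 3.068 km
N: 3.414 km
Minimum: A at 1.199 km.

A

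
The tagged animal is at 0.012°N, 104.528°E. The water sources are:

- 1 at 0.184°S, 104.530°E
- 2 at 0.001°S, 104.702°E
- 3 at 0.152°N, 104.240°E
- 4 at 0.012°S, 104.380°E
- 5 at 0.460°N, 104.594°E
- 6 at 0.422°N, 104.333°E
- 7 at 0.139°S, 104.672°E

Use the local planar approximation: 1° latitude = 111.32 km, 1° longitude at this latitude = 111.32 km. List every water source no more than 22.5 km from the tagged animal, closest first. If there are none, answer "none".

4, 2, 1

Distances from 0.012°N, 104.528°E:
1: 21.820 km
2: 19.424 km
3: 35.647 km
4: 16.691 km
5: 50.410 km
6: 50.540 km
7: 23.227 km
Threshold 22.5 km: 4 (16.691 km), 2 (19.424 km), 1 (21.820 km) are within range.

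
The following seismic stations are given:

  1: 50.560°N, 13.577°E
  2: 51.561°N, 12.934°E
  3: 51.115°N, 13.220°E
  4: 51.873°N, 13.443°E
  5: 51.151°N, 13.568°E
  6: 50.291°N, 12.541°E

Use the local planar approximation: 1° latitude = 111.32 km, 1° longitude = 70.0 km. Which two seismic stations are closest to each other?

3 and 5

Pairwise distances:
1–2: 120.178 km
1–3: 66.645 km
1–4: 146.464 km
1–5: 65.793 km
1–6: 78.459 km
2–3: 53.533 km
2–4: 49.757 km
2–5: 63.661 km
2–6: 144.028 km
3–4: 85.812 km
3–5: 24.687 km
3–6: 103.311 km
4–5: 80.848 km
4–6: 187.085 km
5–6: 119.722 km
Closest pair: 3–5 at 24.687 km.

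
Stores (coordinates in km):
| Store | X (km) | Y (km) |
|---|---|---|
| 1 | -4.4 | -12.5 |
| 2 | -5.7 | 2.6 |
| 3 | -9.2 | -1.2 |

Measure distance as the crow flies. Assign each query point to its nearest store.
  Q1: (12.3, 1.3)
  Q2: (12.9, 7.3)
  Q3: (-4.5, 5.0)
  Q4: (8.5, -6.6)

Q1 at (12.3, 1.3):
  1: 21.7 km
  2: 18.0 km
  3: 21.6 km
  → nearest: 2 (18.0 km)
Q2 at (12.9, 7.3):
  1: 26.3 km
  2: 19.2 km
  3: 23.7 km
  → nearest: 2 (19.2 km)
Q3 at (-4.5, 5.0):
  1: 17.5 km
  2: 2.7 km
  3: 7.8 km
  → nearest: 2 (2.7 km)
Q4 at (8.5, -6.6):
  1: 14.2 km
  2: 16.9 km
  3: 18.5 km
  → nearest: 1 (14.2 km)

Q1→2; Q2→2; Q3→2; Q4→1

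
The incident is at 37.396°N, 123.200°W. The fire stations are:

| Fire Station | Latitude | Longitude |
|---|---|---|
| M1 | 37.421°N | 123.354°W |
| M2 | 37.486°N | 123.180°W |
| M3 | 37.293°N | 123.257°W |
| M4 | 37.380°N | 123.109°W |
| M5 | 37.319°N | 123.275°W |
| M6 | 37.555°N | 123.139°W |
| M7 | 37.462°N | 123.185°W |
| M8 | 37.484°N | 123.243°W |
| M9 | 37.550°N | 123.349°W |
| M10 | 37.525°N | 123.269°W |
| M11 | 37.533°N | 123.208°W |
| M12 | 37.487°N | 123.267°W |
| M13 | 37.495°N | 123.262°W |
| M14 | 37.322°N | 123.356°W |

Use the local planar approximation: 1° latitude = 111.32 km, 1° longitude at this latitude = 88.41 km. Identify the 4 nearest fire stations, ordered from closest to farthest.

M7, M4, M2, M8

Distances from 37.396°N, 123.200°W:
M1: √((0.025·111.32)² + (-0.154·88.41)²) = √(7.74509 + 185.37204) = 13.897 km
M2: √((0.090·111.32)² + (0.020·88.41)²) = √(100.37635 + 3.12653) = 10.174 km
M3: √((-0.103·111.32)² + (-0.057·88.41)²) = √(131.46824 + 25.39525) = 12.525 km
M4: √((-0.016·111.32)² + (0.091·88.41)²) = √(3.17239 + 64.72701) = 8.240 km
M5: √((-0.077·111.32)² + (-0.075·88.41)²) = √(73.47301 + 43.96685) = 10.837 km
M6: √((0.159·111.32)² + (0.061·88.41)²) = √(313.28575 + 29.08456) = 18.503 km
M7: √((0.066·111.32)² + (0.015·88.41)²) = √(53.98017 + 1.75867) = 7.466 km
M8: √((0.088·111.32)² + (-0.043·88.41)²) = √(95.96475 + 14.45239) = 10.508 km
M9: √((0.154·111.32)² + (-0.149·88.41)²) = √(293.89205 + 173.53030) = 21.620 km
M10: √((0.129·111.32)² + (-0.069·88.41)²) = √(206.21764 + 37.21354) = 15.602 km
M11: √((0.137·111.32)² + (-0.008·88.41)²) = √(232.58812 + 0.50024) = 15.267 km
M12: √((0.091·111.32)² + (-0.067·88.41)²) = √(102.61933 + 35.08750) = 11.735 km
M13: √((0.099·111.32)² + (-0.062·88.41)²) = √(121.45539 + 30.04597) = 12.309 km
M14: √((-0.074·111.32)² + (-0.156·88.41)²) = √(67.85937 + 190.21816) = 16.065 km
Sorted: M7 (7.466 km) < M4 (8.240 km) < M2 (10.174 km) < M8 (10.508 km) < M5 (10.837 km) < M12 (11.735 km) < …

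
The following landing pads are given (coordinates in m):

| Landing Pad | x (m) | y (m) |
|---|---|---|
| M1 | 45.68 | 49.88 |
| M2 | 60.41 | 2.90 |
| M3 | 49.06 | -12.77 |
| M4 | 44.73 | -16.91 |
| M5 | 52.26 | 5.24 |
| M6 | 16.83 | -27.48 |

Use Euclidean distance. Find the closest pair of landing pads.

M3 and M4

Pairwise distances:
M3–M4: √((-4.33)² + (-4.14)²) = √(18.7489 + 17.1396) = 5.99 m
M2–M5: √((-8.15)² + (2.34)²) = √(66.4225 + 5.4756) = 8.48 m
M3–M5: √((3.20)² + (18.01)²) = √(10.2400 + 324.3601) = 18.29 m
M2–M3: √((-11.35)² + (-15.67)²) = √(128.8225 + 245.5489) = 19.35 m
M4–M5: √((7.53)² + (22.15)²) = √(56.7009 + 490.6225) = 23.39 m
M2–M4: √((-15.68)² + (-19.81)²) = √(245.8624 + 392.4361) = 25.26 m
M4–M6: √((-27.90)² + (-10.57)²) = √(778.4100 + 111.7249) = 29.84 m
M3–M6: √((-32.23)² + (-14.71)²) = √(1038.7729 + 216.3841) = 35.43 m
M1–M5: √((6.58)² + (-44.64)²) = √(43.2964 + 1992.7296) = 45.12 m
M5–M6: √((-35.43)² + (-32.72)²) = √(1255.2849 + 1070.5984) = 48.23 m
M1–M2: √((14.73)² + (-46.98)²) = √(216.9729 + 2207.1204) = 49.24 m
M2–M6: √((-43.58)² + (-30.38)²) = √(1899.2164 + 922.9444) = 53.12 m
M1–M3: √((3.38)² + (-62.65)²) = √(11.4244 + 3925.0225) = 62.74 m
M1–M4: √((-0.95)² + (-66.79)²) = √(0.9025 + 4460.9041) = 66.80 m
M1–M6: √((-28.85)² + (-77.36)²) = √(832.3225 + 5984.5696) = 82.56 m
Closest pair: M3–M4 at 5.99 m.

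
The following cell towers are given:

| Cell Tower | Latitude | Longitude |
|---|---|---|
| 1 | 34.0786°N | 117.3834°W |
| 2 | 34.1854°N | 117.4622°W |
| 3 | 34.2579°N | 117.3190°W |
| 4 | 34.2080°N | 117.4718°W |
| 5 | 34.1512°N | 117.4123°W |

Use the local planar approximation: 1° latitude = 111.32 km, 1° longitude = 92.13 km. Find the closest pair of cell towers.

Pairwise distances:
2–4: 2.6668 km
2–5: 5.9690 km
4–5: 8.3684 km
1–5: 8.5091 km
1–2: 13.9303 km
3–5: 14.6618 km
3–4: 15.1338 km
2–3: 15.4658 km
1–4: 16.5477 km
1–3: 20.8229 km
Closest pair: 2–4 at 2.6668 km.

2 and 4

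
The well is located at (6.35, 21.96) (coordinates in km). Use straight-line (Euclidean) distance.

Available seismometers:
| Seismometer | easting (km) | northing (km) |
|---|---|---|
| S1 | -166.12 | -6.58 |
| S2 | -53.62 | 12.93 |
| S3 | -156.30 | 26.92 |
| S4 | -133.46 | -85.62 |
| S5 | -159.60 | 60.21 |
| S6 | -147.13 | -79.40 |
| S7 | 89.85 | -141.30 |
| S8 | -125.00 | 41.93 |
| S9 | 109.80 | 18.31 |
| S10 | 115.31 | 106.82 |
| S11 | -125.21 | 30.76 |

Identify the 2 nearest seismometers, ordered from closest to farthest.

Distances from (6.35, 21.96):
S1: 174.82 km
S2: 60.65 km
S3: 162.73 km
S4: 176.41 km
S5: 170.30 km
S6: 183.93 km
S7: 183.37 km
S8: 132.86 km
S9: 103.51 km
S10: 138.11 km
S11: 131.85 km
Sorted: S2 (60.65 km) < S9 (103.51 km) < S11 (131.85 km) < S8 (132.86 km) < …

S2, S9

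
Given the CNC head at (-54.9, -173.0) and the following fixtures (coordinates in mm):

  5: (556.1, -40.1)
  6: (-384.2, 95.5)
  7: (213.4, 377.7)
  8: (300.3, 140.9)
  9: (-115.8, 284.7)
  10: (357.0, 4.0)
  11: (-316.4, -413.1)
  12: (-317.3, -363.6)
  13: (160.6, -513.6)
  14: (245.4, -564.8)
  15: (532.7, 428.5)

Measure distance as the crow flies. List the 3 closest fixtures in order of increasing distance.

Distances from (-54.9, -173.0):
5: 625.3 mm
6: 424.9 mm
7: 612.6 mm
8: 474.0 mm
9: 461.7 mm
10: 448.3 mm
11: 355.0 mm
12: 324.3 mm
13: 403.0 mm
14: 493.6 mm
15: 840.9 mm
Sorted: 12 (324.3 mm) < 11 (355.0 mm) < 13 (403.0 mm) < 6 (424.9 mm) < 10 (448.3 mm) < …

12, 11, 13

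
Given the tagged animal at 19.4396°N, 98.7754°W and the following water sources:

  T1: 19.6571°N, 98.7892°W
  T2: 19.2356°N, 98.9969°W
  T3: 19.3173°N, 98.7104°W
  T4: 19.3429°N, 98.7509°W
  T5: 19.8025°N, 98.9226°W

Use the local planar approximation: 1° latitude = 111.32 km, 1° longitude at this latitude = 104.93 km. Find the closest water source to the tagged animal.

Distances from 19.4396°N, 98.7754°W:
T1: 24.2554 km
T2: 32.4946 km
T3: 15.2273 km
T4: 11.0674 km
T5: 43.2501 km
Minimum: T4 at 11.0674 km.

T4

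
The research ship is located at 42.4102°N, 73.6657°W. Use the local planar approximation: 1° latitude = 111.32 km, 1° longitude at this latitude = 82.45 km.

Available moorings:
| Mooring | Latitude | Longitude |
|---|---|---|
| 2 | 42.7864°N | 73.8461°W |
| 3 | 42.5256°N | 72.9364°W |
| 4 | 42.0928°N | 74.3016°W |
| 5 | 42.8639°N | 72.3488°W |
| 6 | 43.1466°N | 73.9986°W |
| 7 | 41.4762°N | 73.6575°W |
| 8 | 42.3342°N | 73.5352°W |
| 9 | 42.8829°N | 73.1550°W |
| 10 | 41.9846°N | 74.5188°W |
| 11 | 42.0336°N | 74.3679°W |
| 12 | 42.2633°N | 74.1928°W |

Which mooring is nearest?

8

Distances from 42.4102°N, 73.6657°W:
2: 44.4415 km
3: 61.4877 km
4: 63.2244 km
5: 119.7502 km
6: 86.4491 km
7: 103.9751 km
8: 13.6875 km
9: 67.3942 km
10: 84.8063 km
11: 71.4810 km
12: 46.4342 km
Minimum: 8 at 13.6875 km.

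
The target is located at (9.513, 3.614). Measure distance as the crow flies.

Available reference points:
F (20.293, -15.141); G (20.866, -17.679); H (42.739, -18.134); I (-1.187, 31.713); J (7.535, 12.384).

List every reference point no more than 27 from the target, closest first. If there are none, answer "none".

J, F, G

Distances from (9.513, 3.614):
F: √((10.780)² + (-18.755)²) = √(116.20840 + 351.75002) = 21.632
G: √((11.353)² + (-21.293)²) = √(128.89061 + 453.39185) = 24.131
H: √((33.226)² + (-21.748)²) = √(1103.96708 + 472.97550) = 39.711
I: √((-10.700)² + (28.099)²) = √(114.49000 + 789.55380) = 30.067
J: √((-1.978)² + (8.770)²) = √(3.91248 + 76.91290) = 8.990
Threshold 27: J (8.990), F (21.632), G (24.131) are within range.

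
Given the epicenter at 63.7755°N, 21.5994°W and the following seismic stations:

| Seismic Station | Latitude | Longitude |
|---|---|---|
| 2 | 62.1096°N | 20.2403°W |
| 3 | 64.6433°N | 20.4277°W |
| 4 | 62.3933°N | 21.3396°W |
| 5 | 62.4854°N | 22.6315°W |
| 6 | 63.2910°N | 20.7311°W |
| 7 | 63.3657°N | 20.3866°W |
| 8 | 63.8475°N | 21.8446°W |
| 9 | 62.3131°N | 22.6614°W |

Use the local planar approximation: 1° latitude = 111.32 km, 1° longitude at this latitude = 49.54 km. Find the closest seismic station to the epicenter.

8

Distances from 63.7755°N, 21.5994°W:
2: 197.2923 km
3: 112.7013 km
4: 154.4039 km
5: 152.4443 km
6: 68.9875 km
7: 75.4384 km
8: 14.5532 km
9: 171.0847 km
Minimum: 8 at 14.5532 km.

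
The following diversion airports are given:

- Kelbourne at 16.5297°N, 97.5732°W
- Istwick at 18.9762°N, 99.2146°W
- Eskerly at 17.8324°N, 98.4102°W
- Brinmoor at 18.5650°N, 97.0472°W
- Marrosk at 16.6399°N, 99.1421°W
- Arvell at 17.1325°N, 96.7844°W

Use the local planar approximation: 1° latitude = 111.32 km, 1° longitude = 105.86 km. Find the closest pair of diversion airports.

Pairwise distances:
Kelbourne–Istwick: √((2.4465·111.32)² + (-1.6414·105.86)²) = √(74171.461318 + 30192.052464) = 323.0534 km
Kelbourne–Eskerly: √((1.3027·111.32)² + (-0.8370·105.86)²) = √(21029.803834 + 7850.814127) = 169.9430 km
Kelbourne–Brinmoor: √((2.0353·111.32)² + (0.5260·105.86)²) = √(51333.781832 + 3100.525215) = 233.3116 km
Kelbourne–Marrosk: √((0.1102·111.32)² + (-1.5689·105.86)²) = √(150.490673 + 27583.813343) = 166.5362 km
Kelbourne–Arvell: √((0.6028·111.32)² + (0.7888·105.86)²) = √(4502.906017 + 6972.645462) = 107.1240 km
Istwick–Eskerly: √((-1.1438·111.32)² + (0.8044·105.86)²) = √(16212.372727 + 7251.166930) = 153.1781 km
Istwick–Brinmoor: √((-0.4112·111.32)² + (2.1674·105.86)²) = √(2095.330850 + 52643.155961) = 233.9626 km
Istwick–Marrosk: √((-2.3363·111.32)² + (0.0725·105.86)²) = √(67640.002236 + 58.903323) = 260.1901 km
Istwick–Arvell: √((-1.8437·111.32)² + (2.4302·105.86)²) = √(42123.738369 + 66183.207714) = 329.1002 km
Eskerly–Brinmoor: √((0.7326·111.32)² + (1.3630·105.86)²) = √(6650.897028 + 20818.790312) = 165.7398 km
Eskerly–Marrosk: √((-1.1925·111.32)² + (-0.7319·105.86)²) = √(17622.323551 + 6002.985214) = 153.7053 km
Eskerly–Arvell: √((-0.6999·111.32)² + (1.6258·105.86)²) = √(6070.415000 + 29620.884161) = 188.9214 km
Brinmoor–Marrosk: √((-1.9251·111.32)² + (-2.0949·105.86)²) = √(45925.403780 + 49180.209319) = 308.3920 km
Brinmoor–Arvell: √((-1.4325·111.32)² + (0.2628·105.86)²) = √(25429.373263 + 773.952845) = 161.8744 km
Marrosk–Arvell: √((0.4926·111.32)² + (2.3577·105.86)²) = √(3007.012340 + 62293.232295) = 255.5391 km
Closest pair: Kelbourne–Arvell at 107.1240 km.

Kelbourne and Arvell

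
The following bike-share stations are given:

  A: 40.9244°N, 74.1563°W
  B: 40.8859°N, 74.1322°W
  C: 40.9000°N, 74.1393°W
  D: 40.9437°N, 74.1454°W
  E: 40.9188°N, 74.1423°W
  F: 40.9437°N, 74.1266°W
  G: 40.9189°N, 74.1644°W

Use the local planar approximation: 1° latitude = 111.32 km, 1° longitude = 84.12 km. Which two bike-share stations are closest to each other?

A and G

Pairwise distances:
A–B: √((-0.0385·111.32)² + (0.0241·84.12)²) = √(18.368253 + 4.109913) = 4.7411 km
A–C: √((-0.0244·111.32)² + (0.0170·84.12)²) = √(7.377786 + 2.045014) = 3.0697 km
A–D: √((0.0193·111.32)² + (0.0109·84.12)²) = √(4.615949 + 0.840720) = 2.3360 km
A–E: √((-0.0056·111.32)² + (0.0140·84.12)²) = √(0.388618 + 1.386930) = 1.3325 km
A–F: √((0.0193·111.32)² + (0.0297·84.12)²) = √(4.615949 + 6.241823) = 3.2951 km
A–G: √((-0.0055·111.32)² + (-0.0081·84.12)²) = √(0.374862 + 0.464268) = 0.9160 km
B–C: √((0.0141·111.32)² + (-0.0071·84.12)²) = √(2.463682 + 0.356710) = 1.6794 km
B–D: √((0.0578·111.32)² + (-0.0132·84.12)²) = √(41.400165 + 1.232953) = 6.5294 km
B–E: √((0.0329·111.32)² + (-0.0101·84.12)²) = √(13.413379 + 0.721841) = 3.7597 km
B–F: √((0.0578·111.32)² + (0.0056·84.12)²) = √(41.400165 + 0.221909) = 6.4515 km
B–G: √((0.0330·111.32)² + (-0.0322·84.12)²) = √(13.495043 + 7.336861) = 4.5642 km
C–D: √((0.0437·111.32)² + (-0.0061·84.12)²) = √(23.665150 + 0.263304) = 4.8917 km
C–E: √((0.0188·111.32)² + (-0.0030·84.12)²) = √(4.379879 + 0.063686) = 2.1080 km
C–F: √((0.0437·111.32)² + (0.0127·84.12)²) = √(23.665150 + 1.141316) = 4.9806 km
C–G: √((0.0189·111.32)² + (-0.0251·84.12)²) = √(4.426597 + 4.458061) = 2.9807 km
D–E: √((-0.0249·111.32)² + (0.0031·84.12)²) = √(7.683252 + 0.068002) = 2.7841 km
D–F: √((0.0000·111.32)² + (0.0188·84.12)²) = √(0.000000 + 2.501003) = 1.5815 km
D–G: √((-0.0248·111.32)² + (-0.0190·84.12)²) = √(7.621663 + 2.554499) = 3.1900 km
E–F: √((0.0249·111.32)² + (0.0157·84.12)²) = √(7.683252 + 1.744206) = 3.0704 km
E–G: √((0.0001·111.32)² + (-0.0221·84.12)²) = √(0.000124 + 3.456074) = 1.8591 km
F–G: √((-0.0248·111.32)² + (-0.0378·84.12)²) = √(7.621663 + 10.110721) = 4.2110 km
Closest pair: A–G at 0.9160 km.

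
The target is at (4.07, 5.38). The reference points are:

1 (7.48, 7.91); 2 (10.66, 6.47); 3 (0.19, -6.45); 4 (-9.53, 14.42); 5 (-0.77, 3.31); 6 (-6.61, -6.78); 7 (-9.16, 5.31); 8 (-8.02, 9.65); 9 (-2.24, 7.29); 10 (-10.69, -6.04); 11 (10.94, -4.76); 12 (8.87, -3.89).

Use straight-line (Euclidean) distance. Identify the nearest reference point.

Distances from (4.07, 5.38):
1: √((3.41)² + (2.53)²) = √(11.6281 + 6.4009) = 4.25
2: √((6.59)² + (1.09)²) = √(43.4281 + 1.1881) = 6.68
3: √((-3.88)² + (-11.83)²) = √(15.0544 + 139.9489) = 12.45
4: √((-13.60)² + (9.04)²) = √(184.9600 + 81.7216) = 16.33
5: √((-4.84)² + (-2.07)²) = √(23.4256 + 4.2849) = 5.26
6: √((-10.68)² + (-12.16)²) = √(114.0624 + 147.8656) = 16.18
7: √((-13.23)² + (-0.07)²) = √(175.0329 + 0.0049) = 13.23
8: √((-12.09)² + (4.27)²) = √(146.1681 + 18.2329) = 12.82
9: √((-6.31)² + (1.91)²) = √(39.8161 + 3.6481) = 6.59
10: √((-14.76)² + (-11.42)²) = √(217.8576 + 130.4164) = 18.66
11: √((6.87)² + (-10.14)²) = √(47.1969 + 102.8196) = 12.25
12: √((4.80)² + (-9.27)²) = √(23.0400 + 85.9329) = 10.44
Minimum: 1 at 4.25.

1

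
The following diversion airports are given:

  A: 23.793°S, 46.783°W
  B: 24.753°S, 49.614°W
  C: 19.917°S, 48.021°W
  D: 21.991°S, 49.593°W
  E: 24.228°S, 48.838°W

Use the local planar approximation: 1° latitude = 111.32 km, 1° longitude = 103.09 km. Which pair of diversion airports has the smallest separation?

B and E

Pairwise distances:
B–E: √((0.525·111.32)² + (0.776·103.09)²) = √(3415.58425 + 6399.65440) = 99.072 km
A–E: √((-0.435·111.32)² + (-2.055·103.09)²) = √(2344.90315 + 44880.40132) = 217.314 km
D–E: √((-2.237·111.32)² + (0.755·103.09)²) = √(62012.37484 + 6057.96811) = 260.903 km
C–D: √((-2.074·111.32)² + (-1.572·103.09)²) = √(53304.50312 + 26262.62682) = 282.076 km
B–D: √((2.762·111.32)² + (0.021·103.09)²) = √(94535.24277 + 4.68675) = 307.473 km
A–B: √((-0.960·111.32)² + (-2.831·103.09)²) = √(11420.59844 + 85175.13253) = 310.799 km
A–D: √((1.802·111.32)² + (-2.810·103.09)²) = √(40239.81437 + 83916.18255) = 352.358 km
A–C: √((3.876·111.32)² + (-1.238·103.09)²) = √(186171.81472 + 16288.24783) = 449.956 km
C–E: √((-4.311·111.32)² + (-0.817·103.09)²) = √(230304.50910 + 7093.77145) = 487.235 km
B–C: √((4.836·111.32)² + (1.593·103.09)²) = √(289813.74553 + 26968.98681) = 562.835 km
Closest pair: B–E at 99.072 km.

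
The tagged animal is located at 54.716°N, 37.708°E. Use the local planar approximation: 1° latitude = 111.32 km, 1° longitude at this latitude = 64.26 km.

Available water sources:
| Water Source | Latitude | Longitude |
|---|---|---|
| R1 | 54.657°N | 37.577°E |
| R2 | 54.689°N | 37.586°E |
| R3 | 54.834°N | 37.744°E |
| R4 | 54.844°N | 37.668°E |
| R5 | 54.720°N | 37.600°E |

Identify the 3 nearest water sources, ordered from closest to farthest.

R5, R2, R1

Distances from 54.716°N, 37.708°E:
R1: √((-0.059·111.32)² + (-0.131·64.26)²) = √(43.13705 + 70.86373) = 10.677 km
R2: √((-0.027·111.32)² + (-0.122·64.26)²) = √(9.03387 + 61.46121) = 8.396 km
R3: √((0.118·111.32)² + (0.036·64.26)²) = √(172.54819 + 5.35163) = 13.338 km
R4: √((0.128·111.32)² + (-0.040·64.26)²) = √(203.03286 + 6.60696) = 14.479 km
R5: √((0.004·111.32)² + (-0.108·64.26)²) = √(0.19827 + 48.16471) = 6.954 km
Sorted: R5 (6.954 km) < R2 (8.396 km) < R1 (10.677 km) < R3 (13.338 km) < R4 (14.479 km)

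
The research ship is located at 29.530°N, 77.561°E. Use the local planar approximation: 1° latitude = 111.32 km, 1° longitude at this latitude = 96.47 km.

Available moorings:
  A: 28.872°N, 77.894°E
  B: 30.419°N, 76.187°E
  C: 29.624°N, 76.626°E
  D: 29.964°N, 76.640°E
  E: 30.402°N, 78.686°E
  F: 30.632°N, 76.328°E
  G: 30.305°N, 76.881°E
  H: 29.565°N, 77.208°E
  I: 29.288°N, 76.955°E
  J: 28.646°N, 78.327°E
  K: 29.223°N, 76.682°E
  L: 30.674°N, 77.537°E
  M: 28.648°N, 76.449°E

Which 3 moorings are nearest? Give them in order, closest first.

H, I, A

Distances from 29.530°N, 77.561°E:
A: 79.983 km
B: 165.418 km
C: 90.804 km
D: 101.135 km
E: 145.607 km
F: 170.873 km
G: 108.381 km
H: 34.276 km
I: 64.369 km
J: 123.063 km
K: 91.425 km
L: 127.371 km
M: 145.423 km
Sorted: H (34.276 km) < I (64.369 km) < A (79.983 km) < C (90.804 km) < K (91.425 km) < …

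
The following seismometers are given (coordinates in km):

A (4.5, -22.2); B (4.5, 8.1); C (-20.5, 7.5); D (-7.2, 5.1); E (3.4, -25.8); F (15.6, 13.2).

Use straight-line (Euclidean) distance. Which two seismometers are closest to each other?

Pairwise distances:
A–B: √((0.0)² + (30.3)²) = √(0.000 + 918.090) = 30.3 km
A–C: √((-25.0)² + (29.7)²) = √(625.000 + 882.090) = 38.8 km
A–D: √((-11.7)² + (27.3)²) = √(136.890 + 745.290) = 29.7 km
A–E: √((-1.1)² + (-3.6)²) = √(1.210 + 12.960) = 3.8 km
A–F: √((11.1)² + (35.4)²) = √(123.210 + 1253.160) = 37.1 km
B–C: √((-25.0)² + (-0.6)²) = √(625.000 + 0.360) = 25.0 km
B–D: √((-11.7)² + (-3.0)²) = √(136.890 + 9.000) = 12.1 km
B–E: √((-1.1)² + (-33.9)²) = √(1.210 + 1149.210) = 33.9 km
B–F: √((11.1)² + (5.1)²) = √(123.210 + 26.010) = 12.2 km
C–D: √((13.3)² + (-2.4)²) = √(176.890 + 5.760) = 13.5 km
C–E: √((23.9)² + (-33.3)²) = √(571.210 + 1108.890) = 41.0 km
C–F: √((36.1)² + (5.7)²) = √(1303.210 + 32.490) = 36.5 km
D–E: √((10.6)² + (-30.9)²) = √(112.360 + 954.810) = 32.7 km
D–F: √((22.8)² + (8.1)²) = √(519.840 + 65.610) = 24.2 km
E–F: √((12.2)² + (39.0)²) = √(148.840 + 1521.000) = 40.9 km
Closest pair: A–E at 3.8 km.

A and E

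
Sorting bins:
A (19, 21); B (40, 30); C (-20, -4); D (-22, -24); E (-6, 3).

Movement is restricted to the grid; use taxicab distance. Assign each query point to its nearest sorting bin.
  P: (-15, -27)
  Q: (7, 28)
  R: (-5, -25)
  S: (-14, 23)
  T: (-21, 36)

P→D; Q→A; R→D; S→E; T→C

P at (-15, -27):
  A: 82
  B: 112
  C: 28
  D: 10
  E: 39
  → nearest: D (10)
Q at (7, 28):
  A: 19
  B: 35
  C: 59
  D: 81
  E: 38
  → nearest: A (19)
R at (-5, -25):
  A: 70
  B: 100
  C: 36
  D: 18
  E: 29
  → nearest: D (18)
S at (-14, 23):
  A: 35
  B: 61
  C: 33
  D: 55
  E: 28
  → nearest: E (28)
T at (-21, 36):
  A: 55
  B: 67
  C: 41
  D: 61
  E: 48
  → nearest: C (41)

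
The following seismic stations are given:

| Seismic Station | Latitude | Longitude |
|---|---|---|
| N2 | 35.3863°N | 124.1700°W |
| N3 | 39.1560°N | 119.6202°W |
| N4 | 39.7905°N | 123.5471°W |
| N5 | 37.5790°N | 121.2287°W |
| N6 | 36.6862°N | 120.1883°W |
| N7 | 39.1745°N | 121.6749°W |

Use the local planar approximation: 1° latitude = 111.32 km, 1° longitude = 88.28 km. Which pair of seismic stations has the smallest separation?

N5 and N6

Pairwise distances:
N5–N6: 135.3272 km
N4–N7: 178.9386 km
N3–N7: 181.4006 km
N5–N7: 181.9266 km
N3–N5: 225.7918 km
N3–N6: 279.4748 km
N6–N7: 306.5140 km
N4–N5: 320.1496 km
N3–N4: 353.7892 km
N2–N5: 356.3746 km
N2–N6: 380.1248 km
N4–N6: 455.3462 km
N2–N7: 475.7633 km
N2–N4: 493.3497 km
N2–N3: 580.8856 km
Closest pair: N5–N6 at 135.3272 km.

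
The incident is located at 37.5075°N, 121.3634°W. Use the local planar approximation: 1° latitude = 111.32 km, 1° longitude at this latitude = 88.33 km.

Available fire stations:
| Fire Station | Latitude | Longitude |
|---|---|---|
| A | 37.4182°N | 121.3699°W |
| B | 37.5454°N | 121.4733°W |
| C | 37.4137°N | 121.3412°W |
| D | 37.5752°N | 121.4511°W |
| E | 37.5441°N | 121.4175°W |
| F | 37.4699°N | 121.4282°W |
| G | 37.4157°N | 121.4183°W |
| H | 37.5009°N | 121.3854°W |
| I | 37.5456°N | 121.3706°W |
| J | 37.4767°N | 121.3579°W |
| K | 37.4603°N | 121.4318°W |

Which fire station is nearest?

H

Distances from 37.5075°N, 121.3634°W:
A: √((-0.0893·111.32)² + (-0.0065·88.33)²) = √(98.821016 + 0.329642) = 9.9574 km
B: √((0.0379·111.32)² + (-0.1099·88.33)²) = √(17.800197 + 94.234916) = 10.5847 km
C: √((-0.0938·111.32)² + (0.0222·88.33)²) = √(109.031521 + 3.845231) = 10.6243 km
D: √((0.0677·111.32)² + (-0.0877·88.33)²) = √(56.796782 + 60.008897) = 10.8077 km
E: √((0.0366·111.32)² + (-0.0541·88.33)²) = √(16.600018 + 22.835524) = 6.2798 km
F: √((-0.0376·111.32)² + (-0.0648·88.33)²) = √(17.519515 + 32.761703) = 7.0909 km
G: √((-0.0918·111.32)² + (-0.0549·88.33)²) = √(104.431558 + 23.515875) = 11.3114 km
H: √((-0.0066·111.32)² + (-0.0220·88.33)²) = √(0.539802 + 3.776259) = 2.0775 km
I: √((0.0381·111.32)² + (-0.0072·88.33)²) = √(17.988558 + 0.404465) = 4.2887 km
J: √((-0.0308·111.32)² + (0.0055·88.33)²) = √(11.755682 + 0.236016) = 3.4629 km
K: √((-0.0472·111.32)² + (-0.0684·88.33)²) = √(27.607711 + 36.503009) = 8.0069 km
Minimum: H at 2.0775 km.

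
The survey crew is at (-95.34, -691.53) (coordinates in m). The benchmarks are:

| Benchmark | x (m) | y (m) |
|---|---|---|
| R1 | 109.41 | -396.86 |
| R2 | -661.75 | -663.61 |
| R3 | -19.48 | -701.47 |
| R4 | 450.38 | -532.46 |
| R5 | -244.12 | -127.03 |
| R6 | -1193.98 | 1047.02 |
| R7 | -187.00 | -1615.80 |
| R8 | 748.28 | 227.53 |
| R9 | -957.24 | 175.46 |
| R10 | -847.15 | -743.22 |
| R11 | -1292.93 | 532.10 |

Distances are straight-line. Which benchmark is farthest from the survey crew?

Distances from (-95.34, -691.53):
R1: √((204.75)² + (294.67)²) = √(41922.5625 + 86830.4089) = 358.82 m
R2: √((-566.41)² + (27.92)²) = √(320820.2881 + 779.5264) = 567.10 m
R3: √((75.86)² + (-9.94)²) = √(5754.7396 + 98.8036) = 76.51 m
R4: √((545.72)² + (159.07)²) = √(297810.3184 + 25303.2649) = 568.43 m
R5: √((-148.78)² + (564.50)²) = √(22135.4884 + 318660.2500) = 583.78 m
R6: √((-1098.64)² + (1738.55)²) = √(1207009.8496 + 3022556.1025) = 2056.59 m
R7: √((-91.66)² + (-924.27)²) = √(8401.5556 + 854275.0329) = 928.80 m
R8: √((843.62)² + (919.06)²) = √(711694.7044 + 844671.2836) = 1247.54 m
R9: √((-861.90)² + (866.99)²) = √(742871.6100 + 751671.6601) = 1222.52 m
R10: √((-751.81)² + (-51.69)²) = √(565218.2761 + 2671.8561) = 753.58 m
R11: √((-1197.59)² + (1223.63)²) = √(1434221.8081 + 1497270.3769) = 1712.16 m
Maximum: R6 at 2056.59 m.

R6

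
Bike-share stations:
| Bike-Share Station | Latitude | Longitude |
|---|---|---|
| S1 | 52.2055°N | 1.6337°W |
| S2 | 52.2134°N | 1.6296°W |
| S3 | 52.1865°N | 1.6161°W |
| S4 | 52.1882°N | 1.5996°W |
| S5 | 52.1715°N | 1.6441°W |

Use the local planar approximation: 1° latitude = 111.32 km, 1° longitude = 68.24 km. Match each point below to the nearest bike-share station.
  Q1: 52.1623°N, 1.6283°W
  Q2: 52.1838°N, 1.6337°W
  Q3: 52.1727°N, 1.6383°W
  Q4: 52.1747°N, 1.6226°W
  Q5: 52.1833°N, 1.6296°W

Q1→S5; Q2→S3; Q3→S5; Q4→S3; Q5→S3

Q1 at 52.1623°N, 1.6283°W:
  S1: 4.8231 km
  S2: 5.6891 km
  S3: 2.8197 km
  S4: 3.4855 km
  S5: 1.4871 km
  → nearest: S5 (1.4871 km)
Q2 at 52.1838°N, 1.6337°W:
  S1: 2.4156 km
  S2: 3.3069 km
  S3: 1.2381 km
  S4: 2.3780 km
  S5: 1.5422 km
  → nearest: S3 (1.2381 km)
Q3 at 52.1727°N, 1.6383°W:
  S1: 3.6648 km
  S2: 4.5695 km
  S3: 2.1575 km
  S4: 3.1546 km
  S5: 0.4177 km
  → nearest: S5 (0.4177 km)
Q4 at 52.1747°N, 1.6226°W:
  S1: 3.5113 km
  S2: 4.3345 km
  S3: 1.3864 km
  S4: 2.1730 km
  S5: 1.5098 km
  → nearest: S3 (1.3864 km)
Q5 at 52.1833°N, 1.6296°W:
  S1: 2.4871 km
  S2: 3.3507 km
  S3: 0.9877 km
  S4: 2.1186 km
  S5: 1.6446 km
  → nearest: S3 (0.9877 km)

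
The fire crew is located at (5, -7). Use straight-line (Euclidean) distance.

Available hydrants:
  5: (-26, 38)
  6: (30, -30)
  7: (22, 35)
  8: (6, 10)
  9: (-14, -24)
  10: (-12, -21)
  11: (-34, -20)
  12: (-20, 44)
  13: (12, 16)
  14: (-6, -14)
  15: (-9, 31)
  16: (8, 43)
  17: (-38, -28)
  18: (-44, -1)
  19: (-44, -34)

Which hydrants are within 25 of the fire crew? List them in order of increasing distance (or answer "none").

Distances from (5, -7):
5: 54.6
6: 34.0
7: 45.3
8: 17.0
9: 25.5
10: 22.0
11: 41.1
12: 56.8
13: 24.0
14: 13.0
15: 40.5
16: 50.1
17: 47.9
18: 49.4
19: 55.9
Threshold 25: 14 (13.0), 8 (17.0), 10 (22.0), 13 (24.0) are within range.

14, 8, 10, 13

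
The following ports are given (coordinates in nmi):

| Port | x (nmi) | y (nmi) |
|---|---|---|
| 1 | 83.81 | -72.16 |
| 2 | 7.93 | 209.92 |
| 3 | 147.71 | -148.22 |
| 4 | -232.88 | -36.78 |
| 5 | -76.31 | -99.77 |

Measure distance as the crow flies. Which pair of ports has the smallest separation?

Pairwise distances:
1–2: √((-75.88)² + (282.08)²) = √(5757.7744 + 79569.1264) = 292.11 nmi
1–3: √((63.90)² + (-76.06)²) = √(4083.2100 + 5785.1236) = 99.34 nmi
1–4: √((-316.69)² + (35.38)²) = √(100292.5561 + 1251.7444) = 318.66 nmi
1–5: √((-160.12)² + (-27.61)²) = √(25638.4144 + 762.3121) = 162.48 nmi
2–3: √((139.78)² + (-358.14)²) = √(19538.4484 + 128264.2596) = 384.45 nmi
2–4: √((-240.81)² + (-246.70)²) = √(57989.4561 + 60860.8900) = 344.75 nmi
2–5: √((-84.24)² + (-309.69)²) = √(7096.3776 + 95907.8961) = 320.94 nmi
3–4: √((-380.59)² + (111.44)²) = √(144848.7481 + 12418.8736) = 396.57 nmi
3–5: √((-224.02)² + (48.45)²) = √(50184.9604 + 2347.4025) = 229.20 nmi
4–5: √((156.57)² + (-62.99)²) = √(24514.1649 + 3967.7401) = 168.77 nmi
Closest pair: 1–3 at 99.34 nmi.

1 and 3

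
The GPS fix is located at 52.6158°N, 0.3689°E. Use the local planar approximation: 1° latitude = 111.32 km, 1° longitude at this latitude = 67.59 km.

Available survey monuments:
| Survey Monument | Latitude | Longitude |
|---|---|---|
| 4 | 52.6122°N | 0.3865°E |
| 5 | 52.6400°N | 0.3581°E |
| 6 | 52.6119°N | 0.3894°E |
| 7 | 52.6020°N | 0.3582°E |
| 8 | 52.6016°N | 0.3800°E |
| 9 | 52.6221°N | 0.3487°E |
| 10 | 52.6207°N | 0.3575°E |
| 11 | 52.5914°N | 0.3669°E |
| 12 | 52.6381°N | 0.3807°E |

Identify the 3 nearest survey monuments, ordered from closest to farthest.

Distances from 52.6158°N, 0.3689°E:
4: √((-0.0036·111.32)² + (0.0176·67.59)²) = √(0.160602 + 1.415110) = 1.2553 km
5: √((0.0242·111.32)² + (-0.0108·67.59)²) = √(7.257334 + 0.532859) = 2.7911 km
6: √((-0.0039·111.32)² + (0.0205·67.59)²) = √(0.188484 + 1.919874) = 1.4520 km
7: √((-0.0138·111.32)² + (-0.0107·67.59)²) = √(2.359960 + 0.523037) = 1.6979 km
8: √((-0.0142·111.32)² + (0.0111·67.59)²) = √(2.498752 + 0.562874) = 1.7498 km
9: √((0.0063·111.32)² + (-0.0202·67.59)²) = √(0.491844 + 1.864093) = 1.5349 km
10: √((0.0049·111.32)² + (-0.0114·67.59)²) = √(0.297535 + 0.593710) = 0.9441 km
11: √((-0.0244·111.32)² + (-0.0020·67.59)²) = √(7.377786 + 0.018274) = 2.7196 km
12: √((0.0223·111.32)² + (0.0118·67.59)²) = √(6.162488 + 0.636105) = 2.6074 km
Sorted: 10 (0.9441 km) < 4 (1.2553 km) < 6 (1.4520 km) < 9 (1.5349 km) < 7 (1.6979 km) < …

10, 4, 6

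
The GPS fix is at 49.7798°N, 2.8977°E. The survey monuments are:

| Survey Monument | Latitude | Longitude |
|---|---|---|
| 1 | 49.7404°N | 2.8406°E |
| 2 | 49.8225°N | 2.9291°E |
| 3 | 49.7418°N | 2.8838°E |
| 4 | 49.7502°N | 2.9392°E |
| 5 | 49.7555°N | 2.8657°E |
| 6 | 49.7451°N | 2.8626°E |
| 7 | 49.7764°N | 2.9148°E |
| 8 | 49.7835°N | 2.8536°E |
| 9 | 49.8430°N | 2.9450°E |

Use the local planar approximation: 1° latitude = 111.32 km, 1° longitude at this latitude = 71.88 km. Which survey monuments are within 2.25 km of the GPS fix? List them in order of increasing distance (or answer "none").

7

Distances from 49.7798°N, 2.8977°E:
1: √((-0.0394·111.32)² + (-0.0571·71.88)²) = √(19.237066 + 16.845673) = 6.0069 km
2: √((0.0427·111.32)² + (0.0314·71.88)²) = √(22.594469 + 5.094193) = 5.2620 km
3: √((-0.0380·111.32)² + (-0.0139·71.88)²) = √(17.894254 + 0.998265) = 4.3466 km
4: √((-0.0296·111.32)² + (0.0415·71.88)²) = √(10.857499 + 8.898408) = 4.4448 km
5: √((-0.0243·111.32)² + (-0.0320·71.88)²) = √(7.317436 + 5.290736) = 3.5508 km
6: √((-0.0347·111.32)² + (-0.0351·71.88)²) = √(14.921255 + 6.365468) = 4.6138 km
7: √((-0.0034·111.32)² + (0.0171·71.88)²) = √(0.143253 + 1.510805) = 1.2861 km
8: √((0.0037·111.32)² + (-0.0441·71.88)²) = √(0.169648 + 10.048317) = 3.1966 km
9: √((0.0632·111.32)² + (0.0473·71.88)²) = √(49.497191 + 11.559483) = 7.8139 km
Threshold 2.25 km: 7 (1.2861 km) is within range.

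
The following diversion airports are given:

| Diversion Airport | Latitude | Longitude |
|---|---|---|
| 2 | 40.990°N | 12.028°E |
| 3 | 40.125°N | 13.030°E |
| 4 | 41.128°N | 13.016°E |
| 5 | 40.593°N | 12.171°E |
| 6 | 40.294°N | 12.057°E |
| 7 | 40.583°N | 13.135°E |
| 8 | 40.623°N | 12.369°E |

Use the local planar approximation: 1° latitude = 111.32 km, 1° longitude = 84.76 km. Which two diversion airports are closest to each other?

Pairwise distances:
2–3: √((-0.865·111.32)² + (1.002·84.76)²) = √(9272.11075 + 7213.02337) = 128.394 km
2–4: √((0.138·111.32)² + (0.988·84.76)²) = √(235.99596 + 7012.86995) = 85.140 km
2–5: √((-0.397·111.32)² + (0.143·84.76)²) = √(1953.11317 + 146.91088) = 45.826 km
2–6: √((-0.696·111.32)² + (0.029·84.76)²) = √(6002.95205 + 6.04196) = 77.518 km
2–7: √((-0.407·111.32)² + (1.107·84.76)²) = √(2052.74600 + 8803.94129) = 104.195 km
2–8: √((-0.367·111.32)² + (0.341·84.76)²) = √(1669.08527 + 835.39266) = 50.045 km
3–4: √((1.003·111.32)² + (-0.014·84.76)²) = √(12466.60678 + 1.40811) = 111.660 km
3–5: √((0.468·111.32)² + (-0.859·84.76)²) = √(2714.17660 + 5301.12718) = 89.528 km
3–6: √((0.169·111.32)² + (-0.973·84.76)²) = √(353.93198 + 6801.54501) = 84.590 km
3–7: √((0.458·111.32)² + (0.105·84.76)²) = √(2599.42536 + 79.20644) = 51.756 km
3–8: √((0.498·111.32)² + (-0.661·84.76)²) = √(3073.30088 + 3138.95301) = 78.818 km
4–5: √((-0.535·111.32)² + (-0.845·84.76)²) = √(3546.94096 + 5129.73953) = 93.149 km
4–6: √((-0.834·111.32)² + (-0.959·84.76)²) = √(8619.42900 + 6607.22521) = 123.396 km
4–7: √((-0.545·111.32)² + (0.119·84.76)²) = √(3680.77610 + 101.73627) = 61.502 km
4–8: √((-0.505·111.32)² + (-0.647·84.76)²) = √(3160.30612 + 3007.39489) = 78.535 km
5–6: √((-0.299·111.32)² + (-0.114·84.76)²) = √(1107.86992 + 93.36661) = 34.659 km
5–7: √((-0.010·111.32)² + (0.964·84.76)²) = √(1.23921 + 6676.30185) = 81.716 km
5–8: √((0.030·111.32)² + (0.198·84.76)²) = √(11.15293 + 281.65163) = 17.112 km
6–7: √((0.289·111.32)² + (1.078·84.76)²) = √(1035.00413 + 8348.71081) = 96.870 km
6–8: √((0.329·111.32)² + (0.312·84.76)²) = √(1341.33789 + 699.34437) = 45.174 km
7–8: √((0.040·111.32)² + (-0.766·84.76)²) = √(19.82743 + 4215.40625) = 65.079 km
Closest pair: 5–8 at 17.112 km.

5 and 8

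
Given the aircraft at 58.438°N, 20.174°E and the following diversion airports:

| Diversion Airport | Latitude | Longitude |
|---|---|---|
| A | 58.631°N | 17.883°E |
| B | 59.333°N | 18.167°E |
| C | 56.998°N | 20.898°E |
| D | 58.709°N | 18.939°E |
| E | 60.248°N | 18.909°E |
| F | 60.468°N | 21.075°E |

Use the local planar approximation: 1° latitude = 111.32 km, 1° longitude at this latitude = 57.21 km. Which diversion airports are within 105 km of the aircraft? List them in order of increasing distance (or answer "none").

Distances from 58.438°N, 20.174°E:
A: √((0.193·111.32)² + (-2.291·57.21)²) = √(461.59491 + 17178.84946) = 132.817 km
B: √((0.895·111.32)² + (-2.007·57.21)²) = √(9926.41587 + 13183.74033) = 152.020 km
C: √((-1.440·111.32)² + (0.724·57.21)²) = √(25696.34648 + 1715.61971) = 165.566 km
D: √((0.271·111.32)² + (-1.235·57.21)²) = √(910.09133 + 4992.03717) = 76.825 km
E: √((1.810·111.32)² + (-1.265·57.21)²) = √(40597.89772 + 5237.51098) = 214.092 km
F: √((2.030·111.32)² + (0.901·57.21)²) = √(51066.77962 + 2657.01177) = 231.784 km
Threshold 105 km: D (76.825 km) is within range.

D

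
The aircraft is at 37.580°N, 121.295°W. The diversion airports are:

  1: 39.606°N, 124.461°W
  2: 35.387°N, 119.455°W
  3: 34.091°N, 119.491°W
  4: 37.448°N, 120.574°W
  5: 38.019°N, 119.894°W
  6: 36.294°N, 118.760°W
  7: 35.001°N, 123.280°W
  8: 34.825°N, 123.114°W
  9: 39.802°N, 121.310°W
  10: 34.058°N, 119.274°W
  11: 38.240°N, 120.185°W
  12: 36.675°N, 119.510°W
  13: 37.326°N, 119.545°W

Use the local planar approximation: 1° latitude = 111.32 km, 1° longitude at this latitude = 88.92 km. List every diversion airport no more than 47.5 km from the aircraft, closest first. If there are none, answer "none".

none

Distances from 37.580°N, 121.295°W:
1: 360.721 km
2: 293.881 km
3: 420.218 km
4: 65.774 km
5: 133.819 km
6: 267.029 km
7: 337.013 km
8: 346.725 km
9: 247.357 km
10: 431.292 km
11: 123.044 km
12: 187.995 km
13: 158.158 km
Threshold 47.5 km: none within range.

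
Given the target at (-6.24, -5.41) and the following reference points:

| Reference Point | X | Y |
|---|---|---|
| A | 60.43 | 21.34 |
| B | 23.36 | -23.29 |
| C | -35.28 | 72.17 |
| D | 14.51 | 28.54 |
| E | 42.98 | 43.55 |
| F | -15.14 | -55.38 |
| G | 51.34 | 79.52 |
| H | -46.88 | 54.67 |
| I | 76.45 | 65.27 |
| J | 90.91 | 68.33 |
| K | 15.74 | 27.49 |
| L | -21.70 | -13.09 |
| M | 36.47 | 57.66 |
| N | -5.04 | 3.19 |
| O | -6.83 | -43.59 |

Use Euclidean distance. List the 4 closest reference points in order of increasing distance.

N, L, B, O

Distances from (-6.24, -5.41):
A: 71.84
B: 34.58
C: 82.84
D: 39.79
E: 69.42
F: 50.76
G: 102.61
H: 72.53
I: 108.78
J: 121.97
K: 39.57
L: 17.26
M: 76.17
N: 8.68
O: 38.18
Sorted: N (8.68) < L (17.26) < B (34.58) < O (38.18) < K (39.57) < D (39.79) < …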